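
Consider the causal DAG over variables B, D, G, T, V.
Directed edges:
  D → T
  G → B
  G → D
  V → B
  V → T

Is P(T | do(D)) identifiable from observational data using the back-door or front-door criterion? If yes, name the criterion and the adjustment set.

P(T|do(D)): backdoor, adjust for ∅.

desc(D)\{D}={T}; candidates ⊆ {B,G,V}.
∅: D⊥T given ∅ in G with D→· removed — back-door holds.
P(T|do(D)) = P(T|D) — no adjustment needed.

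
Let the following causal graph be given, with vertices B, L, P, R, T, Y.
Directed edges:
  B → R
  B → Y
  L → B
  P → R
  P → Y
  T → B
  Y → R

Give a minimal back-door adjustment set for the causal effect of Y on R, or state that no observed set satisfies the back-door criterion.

desc(Y)\{Y}={R}; candidates ⊆ {B,L,P,T}.
size 0: {}; under {} Y still reaches {B,L,P,R,T} ∋ R.
size 1: {B}, {L}, {P} …(+1); under {B} Y still reaches {P,R} ∋ R.
{B,P}: Y⊥R given {B,P} in G with Y→· removed — back-door holds.

Y→R: minimal back-door set {B, P}.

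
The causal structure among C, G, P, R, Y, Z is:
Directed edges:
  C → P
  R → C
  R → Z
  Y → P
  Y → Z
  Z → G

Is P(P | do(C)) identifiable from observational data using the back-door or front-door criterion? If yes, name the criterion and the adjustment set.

desc(C)\{C}={P}; candidates ⊆ {G,R,Y,Z}.
∅: C⊥P given ∅ in G with C→· removed — back-door holds.
P(P|do(C)) = P(P|C) — no adjustment needed.

P(P|do(C)): backdoor, adjust for ∅.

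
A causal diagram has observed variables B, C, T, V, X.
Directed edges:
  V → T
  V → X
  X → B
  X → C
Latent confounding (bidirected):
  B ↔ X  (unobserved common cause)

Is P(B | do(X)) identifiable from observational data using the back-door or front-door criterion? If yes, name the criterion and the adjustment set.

P(B|do(X)): not identifiable (no BD/FD set).

desc(X)\{X}={B,C}; candidates ⊆ {T,V}.
X↔B: latent back-door arc(s) into X.
size 0: {}; under {} X still reaches {B,T,V} ∋ B.
size 1: {T}, {V}; under {T} X still reaches {B,V} ∋ B.
size 2: {T,V}; under {T,V} X still reaches {B} ∋ B.
X↔B cannot be blocked by any observed set — no back-door set.
No mediator lies on a directed X→…→B path.
Neither criterion identifies P(B|do(X)) in this graph.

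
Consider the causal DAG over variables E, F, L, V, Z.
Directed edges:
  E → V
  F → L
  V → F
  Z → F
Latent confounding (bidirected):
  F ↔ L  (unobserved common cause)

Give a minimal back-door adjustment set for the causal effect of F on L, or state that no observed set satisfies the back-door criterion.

F→L: no observed back-door set.

desc(F)\{F}={L}; candidates ⊆ {E,V,Z}.
F↔L: latent back-door arc(s) into F.
size 0: {}; under {} F still reaches {E,L,V,Z} ∋ L.
size 1: {E}, {V}, {Z}; under {E} F still reaches {L,V,Z} ∋ L.
size 2: {E,V}, {E,Z}, {V,Z}; under {E,V} F still reaches {L,Z} ∋ L.
F↔L cannot be blocked by any observed set — no back-door set.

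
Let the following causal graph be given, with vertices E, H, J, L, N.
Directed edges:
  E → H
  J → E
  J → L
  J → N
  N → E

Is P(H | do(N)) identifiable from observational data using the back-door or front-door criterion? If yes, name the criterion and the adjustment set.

P(H|do(N)): backdoor, adjust for {J}.

desc(N)\{N}={E,H}; candidates ⊆ {J,L}.
size 0: {}; under {} N still reaches {E,H,J,L} ∋ H.
{J}: N⊥H given {J} in G with N→· removed — back-door holds.
P(H|do(N)) = Σ_{J} P(H|N,J)·P(J).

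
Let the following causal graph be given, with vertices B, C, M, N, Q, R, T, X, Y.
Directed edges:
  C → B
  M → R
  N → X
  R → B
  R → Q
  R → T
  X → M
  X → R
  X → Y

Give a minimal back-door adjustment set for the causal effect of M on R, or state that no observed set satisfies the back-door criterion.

desc(M)\{M}={B,Q,R,T}; candidates ⊆ {C,N,X,Y}.
size 0: {}; under {} M still reaches {B,N,Q,R,T,X,Y} ∋ R.
{X}: M⊥R given {X} in G with M→· removed — back-door holds.

M→R: minimal back-door set {X}.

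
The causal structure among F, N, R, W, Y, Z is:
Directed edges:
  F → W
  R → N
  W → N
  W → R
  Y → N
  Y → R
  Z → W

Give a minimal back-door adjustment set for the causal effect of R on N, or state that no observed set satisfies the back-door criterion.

R→N: minimal back-door set {W, Y}.

desc(R)\{R}={N}; candidates ⊆ {F,W,Y,Z}.
size 0: {}; under {} R still reaches {F,N,W,Y,Z} ∋ N.
size 1: {F}, {W}, {Y} …(+1); under {F} R still reaches {N,W,Y,Z} ∋ N.
{W,Y}: R⊥N given {W,Y} in G with R→· removed — back-door holds.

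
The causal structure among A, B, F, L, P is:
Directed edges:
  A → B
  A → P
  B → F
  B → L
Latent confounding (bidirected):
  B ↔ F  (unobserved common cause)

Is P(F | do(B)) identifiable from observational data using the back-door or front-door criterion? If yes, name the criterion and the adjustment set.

P(F|do(B)): not identifiable (no BD/FD set).

desc(B)\{B}={F,L}; candidates ⊆ {A,P}.
B↔F: latent back-door arc(s) into B.
size 0: {}; under {} B still reaches {A,F,P} ∋ F.
size 1: {A}, {P}; under {A} B still reaches {F} ∋ F.
size 2: {A,P}; under {A,P} B still reaches {F} ∋ F.
B↔F cannot be blocked by any observed set — no back-door set.
No mediator lies on a directed B→…→F path.
Neither criterion identifies P(F|do(B)) in this graph.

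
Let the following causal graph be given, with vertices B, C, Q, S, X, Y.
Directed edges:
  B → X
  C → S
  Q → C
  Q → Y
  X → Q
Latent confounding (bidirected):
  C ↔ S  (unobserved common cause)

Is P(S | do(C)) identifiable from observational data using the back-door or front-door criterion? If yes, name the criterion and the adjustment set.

desc(C)\{C}={S}; candidates ⊆ {B,Q,X,Y}.
C↔S: latent back-door arc(s) into C.
size 0: {}; under {} C still reaches {B,Q,S,X,Y} ∋ S.
size 1: {B}, {Q}, {X} …(+1); under {B} C still reaches {Q,S,X,Y} ∋ S.
size 2: {B,Q}, {B,X}, {B,Y} …(+3); under {B,Q} C still reaches {S} ∋ S.
C↔S cannot be blocked by any observed set — no back-door set.
No mediator lies on a directed C→…→S path.
Neither criterion identifies P(S|do(C)) in this graph.

P(S|do(C)): not identifiable (no BD/FD set).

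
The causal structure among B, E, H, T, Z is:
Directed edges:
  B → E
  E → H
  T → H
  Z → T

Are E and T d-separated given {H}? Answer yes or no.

Bayes-Ball from E | {H} reaches {B,T,Z}.
T ∈ reach(E|{H}) ⇒ E ⊥̸ T | {H}.

No — E and T are d-connected given {H}.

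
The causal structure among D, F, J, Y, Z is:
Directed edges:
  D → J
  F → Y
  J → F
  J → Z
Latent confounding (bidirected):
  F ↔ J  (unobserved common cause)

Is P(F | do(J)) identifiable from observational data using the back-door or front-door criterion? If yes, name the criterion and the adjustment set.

P(F|do(J)): not identifiable (no BD/FD set).

desc(J)\{J}={F,Y,Z}; candidates ⊆ {D}.
J↔F: latent back-door arc(s) into J.
size 0: {}; under {} J still reaches {D,F,Y} ∋ F.
size 1: {D}; under {D} J still reaches {F,Y} ∋ F.
J↔F cannot be blocked by any observed set — no back-door set.
No mediator lies on a directed J→…→F path.
Neither criterion identifies P(F|do(J)) in this graph.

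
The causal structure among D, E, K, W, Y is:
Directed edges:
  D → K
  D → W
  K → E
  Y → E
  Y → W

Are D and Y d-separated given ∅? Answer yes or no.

Yes — D ⊥ Y | ∅.

Bayes-Ball from D | ∅ reaches {E,K,W}.
Y ∉ reach(D|∅) ⇒ D ⊥ Y | ∅.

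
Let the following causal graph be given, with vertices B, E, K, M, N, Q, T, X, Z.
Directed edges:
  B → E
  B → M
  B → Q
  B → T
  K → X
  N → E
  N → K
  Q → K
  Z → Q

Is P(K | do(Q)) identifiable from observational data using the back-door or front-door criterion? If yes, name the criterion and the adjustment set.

P(K|do(Q)): backdoor, adjust for ∅.

desc(Q)\{Q}={K,X}; candidates ⊆ {B,E,M,N,T,Z}.
∅: Q⊥K given ∅ in G with Q→· removed — back-door holds.
P(K|do(Q)) = P(K|Q) — no adjustment needed.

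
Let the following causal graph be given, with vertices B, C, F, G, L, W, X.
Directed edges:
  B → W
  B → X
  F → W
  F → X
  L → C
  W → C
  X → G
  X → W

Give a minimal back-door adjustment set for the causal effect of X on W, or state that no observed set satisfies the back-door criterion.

desc(X)\{X}={C,G,W}; candidates ⊆ {B,F,L}.
size 0: {}; under {} X still reaches {B,C,F,W} ∋ W.
size 1: {B}, {F}, {L}; under {B} X still reaches {C,F,W} ∋ W.
{B,F}: X⊥W given {B,F} in G with X→· removed — back-door holds.

X→W: minimal back-door set {B, F}.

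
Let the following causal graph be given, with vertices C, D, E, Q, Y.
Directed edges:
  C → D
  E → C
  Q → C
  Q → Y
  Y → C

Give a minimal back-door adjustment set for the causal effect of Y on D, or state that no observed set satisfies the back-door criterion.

Y→D: minimal back-door set {Q}.

desc(Y)\{Y}={C,D}; candidates ⊆ {E,Q}.
size 0: {}; under {} Y still reaches {C,D,Q} ∋ D.
{Q}: Y⊥D given {Q} in G with Y→· removed — back-door holds.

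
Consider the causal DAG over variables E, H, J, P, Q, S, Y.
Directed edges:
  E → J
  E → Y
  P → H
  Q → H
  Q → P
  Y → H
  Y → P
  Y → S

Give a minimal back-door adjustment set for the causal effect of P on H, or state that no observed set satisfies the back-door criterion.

desc(P)\{P}={H}; candidates ⊆ {E,J,Q,S,Y}.
size 0: {}; under {} P still reaches {E,H,J,Q,S,Y} ∋ H.
size 1: {E}, {J}, {Q} …(+2); under {E} P still reaches {H,Q,S,Y} ∋ H.
{Q,Y}: P⊥H given {Q,Y} in G with P→· removed — back-door holds.

P→H: minimal back-door set {Q, Y}.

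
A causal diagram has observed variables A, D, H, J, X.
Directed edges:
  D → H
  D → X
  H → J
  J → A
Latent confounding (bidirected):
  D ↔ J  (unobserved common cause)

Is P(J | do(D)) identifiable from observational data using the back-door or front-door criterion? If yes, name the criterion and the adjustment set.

P(J|do(D)): frontdoor, adjust for {H}.

desc(D)\{D}={A,H,J,X}; candidates ⊆ {—}.
D↔J: latent back-door arc(s) into D.
size 0: {}; under {} D still reaches {A,J} ∋ J.
D↔J cannot be blocked by any observed set — no back-door set.
{H}: (i) intercepts every directed D→J path; (ii) no back-door D→{H}; (iii) {D} blocks every back-door {H}→J. Front-door holds.
P(J|do(D)) = Σ_{H} P(H|D) Σ_{D'} P(J|H,D')P(D').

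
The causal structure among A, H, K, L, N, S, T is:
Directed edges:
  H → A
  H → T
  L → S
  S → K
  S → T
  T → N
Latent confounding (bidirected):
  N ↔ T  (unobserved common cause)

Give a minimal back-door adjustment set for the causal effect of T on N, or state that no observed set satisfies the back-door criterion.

desc(T)\{T}={N}; candidates ⊆ {A,H,K,L,S}.
T↔N: latent back-door arc(s) into T.
size 0: {}; under {} T still reaches {A,H,K,L,N,S} ∋ N.
size 1: {A}, {H}, {K} …(+2); under {A} T still reaches {H,K,L,N,S} ∋ N.
size 2: {A,H}, {A,K}, {A,L} …(+7); under {A,H} T still reaches {K,L,N,S} ∋ N.
T↔N cannot be blocked by any observed set — no back-door set.

T→N: no observed back-door set.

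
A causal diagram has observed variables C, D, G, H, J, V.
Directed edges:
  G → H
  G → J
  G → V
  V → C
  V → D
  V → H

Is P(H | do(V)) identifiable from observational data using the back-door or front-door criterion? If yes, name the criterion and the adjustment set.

P(H|do(V)): backdoor, adjust for {G}.

desc(V)\{V}={C,D,H}; candidates ⊆ {G,J}.
size 0: {}; under {} V still reaches {G,H,J} ∋ H.
{G}: V⊥H given {G} in G with V→· removed — back-door holds.
P(H|do(V)) = Σ_{G} P(H|V,G)·P(G).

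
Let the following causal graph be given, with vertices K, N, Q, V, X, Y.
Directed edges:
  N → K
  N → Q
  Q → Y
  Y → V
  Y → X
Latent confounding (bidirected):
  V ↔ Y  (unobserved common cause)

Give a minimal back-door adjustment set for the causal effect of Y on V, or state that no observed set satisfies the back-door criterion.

desc(Y)\{Y}={V,X}; candidates ⊆ {K,N,Q}.
Y↔V: latent back-door arc(s) into Y.
size 0: {}; under {} Y still reaches {K,N,Q,V} ∋ V.
size 1: {K}, {N}, {Q}; under {K} Y still reaches {N,Q,V} ∋ V.
size 2: {K,N}, {K,Q}, {N,Q}; under {K,N} Y still reaches {Q,V} ∋ V.
Y↔V cannot be blocked by any observed set — no back-door set.

Y→V: no observed back-door set.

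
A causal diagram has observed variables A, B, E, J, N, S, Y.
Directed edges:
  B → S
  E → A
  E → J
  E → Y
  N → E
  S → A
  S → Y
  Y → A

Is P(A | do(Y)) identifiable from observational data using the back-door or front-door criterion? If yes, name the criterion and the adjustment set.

desc(Y)\{Y}={A}; candidates ⊆ {B,E,J,N,S}.
size 0: {}; under {} Y still reaches {A,B,E,J,N,S} ∋ A.
size 1: {B}, {E}, {J} …(+2); under {B} Y still reaches {A,E,J,N,S} ∋ A.
{E,S}: Y⊥A given {E,S} in G with Y→· removed — back-door holds.
P(A|do(Y)) = Σ_{E,S} P(A|Y,E,S)·P(E,S).

P(A|do(Y)): backdoor, adjust for {E, S}.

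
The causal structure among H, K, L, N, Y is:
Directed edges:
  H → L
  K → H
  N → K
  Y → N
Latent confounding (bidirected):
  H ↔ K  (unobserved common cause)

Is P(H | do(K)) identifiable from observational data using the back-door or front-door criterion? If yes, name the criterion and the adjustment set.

P(H|do(K)): not identifiable (no BD/FD set).

desc(K)\{K}={H,L}; candidates ⊆ {N,Y}.
K↔H: latent back-door arc(s) into K.
size 0: {}; under {} K still reaches {H,L,N,Y} ∋ H.
size 1: {N}, {Y}; under {N} K still reaches {H,L} ∋ H.
size 2: {N,Y}; under {N,Y} K still reaches {H,L} ∋ H.
K↔H cannot be blocked by any observed set — no back-door set.
No mediator lies on a directed K→…→H path.
Neither criterion identifies P(H|do(K)) in this graph.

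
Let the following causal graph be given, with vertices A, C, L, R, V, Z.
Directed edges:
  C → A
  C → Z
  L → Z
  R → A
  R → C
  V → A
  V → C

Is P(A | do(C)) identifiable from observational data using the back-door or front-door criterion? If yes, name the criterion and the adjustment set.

P(A|do(C)): backdoor, adjust for {R, V}.

desc(C)\{C}={A,Z}; candidates ⊆ {L,R,V}.
size 0: {}; under {} C still reaches {A,R,V} ∋ A.
size 1: {L}, {R}, {V}; under {L} C still reaches {A,R,V} ∋ A.
{R,V}: C⊥A given {R,V} in G with C→· removed — back-door holds.
P(A|do(C)) = Σ_{R,V} P(A|C,R,V)·P(R,V).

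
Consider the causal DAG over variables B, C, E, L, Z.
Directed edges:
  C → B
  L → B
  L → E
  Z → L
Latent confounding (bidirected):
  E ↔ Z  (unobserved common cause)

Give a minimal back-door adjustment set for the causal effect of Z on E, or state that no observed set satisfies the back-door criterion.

desc(Z)\{Z}={B,E,L}; candidates ⊆ {C}.
Z↔E: latent back-door arc(s) into Z.
size 0: {}; under {} Z still reaches {E} ∋ E.
size 1: {C}; under {C} Z still reaches {E} ∋ E.
Z↔E cannot be blocked by any observed set — no back-door set.

Z→E: no observed back-door set.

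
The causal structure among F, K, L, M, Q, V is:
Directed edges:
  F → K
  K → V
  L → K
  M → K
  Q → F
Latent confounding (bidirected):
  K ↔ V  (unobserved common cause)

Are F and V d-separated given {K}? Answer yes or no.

No — F and V are d-connected given {K}.

Bayes-Ball from F | {K} reaches {L,M,Q,V}.
V ∈ reach(F|{K}) ⇒ F ⊥̸ V | {K}.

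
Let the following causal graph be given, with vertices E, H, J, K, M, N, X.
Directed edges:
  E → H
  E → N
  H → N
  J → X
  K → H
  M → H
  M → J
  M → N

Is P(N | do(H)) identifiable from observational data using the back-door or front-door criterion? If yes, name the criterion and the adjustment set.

P(N|do(H)): backdoor, adjust for {E, M}.

desc(H)\{H}={N}; candidates ⊆ {E,J,K,M,X}.
size 0: {}; under {} H still reaches {E,J,K,M,N,X} ∋ N.
size 1: {E}, {J}, {K} …(+2); under {E} H still reaches {J,K,M,N,X} ∋ N.
{E,M}: H⊥N given {E,M} in G with H→· removed — back-door holds.
P(N|do(H)) = Σ_{E,M} P(N|H,E,M)·P(E,M).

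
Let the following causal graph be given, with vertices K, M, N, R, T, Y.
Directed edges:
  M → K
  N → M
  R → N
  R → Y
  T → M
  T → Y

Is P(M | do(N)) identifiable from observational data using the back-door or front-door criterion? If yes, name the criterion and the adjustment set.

P(M|do(N)): backdoor, adjust for ∅.

desc(N)\{N}={K,M}; candidates ⊆ {R,T,Y}.
∅: N⊥M given ∅ in G with N→· removed — back-door holds.
P(M|do(N)) = P(M|N) — no adjustment needed.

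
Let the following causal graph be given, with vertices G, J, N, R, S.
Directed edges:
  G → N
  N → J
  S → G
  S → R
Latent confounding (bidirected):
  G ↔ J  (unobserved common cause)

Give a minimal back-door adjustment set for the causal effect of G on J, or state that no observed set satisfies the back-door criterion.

G→J: no observed back-door set.

desc(G)\{G}={J,N}; candidates ⊆ {R,S}.
G↔J: latent back-door arc(s) into G.
size 0: {}; under {} G still reaches {J,R,S} ∋ J.
size 1: {R}, {S}; under {R} G still reaches {J,S} ∋ J.
size 2: {R,S}; under {R,S} G still reaches {J} ∋ J.
G↔J cannot be blocked by any observed set — no back-door set.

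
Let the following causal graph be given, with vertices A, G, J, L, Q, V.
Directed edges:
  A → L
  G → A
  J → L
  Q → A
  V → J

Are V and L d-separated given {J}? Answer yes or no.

Yes — V ⊥ L | {J}.

Bayes-Ball from V | {J} reaches ∅.
L ∉ reach(V|{J}) ⇒ V ⊥ L | {J}.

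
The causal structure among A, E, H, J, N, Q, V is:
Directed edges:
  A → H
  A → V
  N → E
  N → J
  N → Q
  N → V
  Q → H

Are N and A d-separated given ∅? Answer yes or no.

Yes — N ⊥ A | ∅.

Bayes-Ball from N | ∅ reaches {E,H,J,Q,V}.
A ∉ reach(N|∅) ⇒ N ⊥ A | ∅.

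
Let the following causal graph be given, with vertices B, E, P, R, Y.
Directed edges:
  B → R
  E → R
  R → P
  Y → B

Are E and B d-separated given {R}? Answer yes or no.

Bayes-Ball from E | {R} reaches {B,Y}.
B ∈ reach(E|{R}) ⇒ E ⊥̸ B | {R}.

No — E and B are d-connected given {R}.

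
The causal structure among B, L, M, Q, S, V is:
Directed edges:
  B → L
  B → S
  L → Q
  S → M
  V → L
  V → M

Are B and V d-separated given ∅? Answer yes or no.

Bayes-Ball from B | ∅ reaches {L,M,Q,S}.
V ∉ reach(B|∅) ⇒ B ⊥ V | ∅.

Yes — B ⊥ V | ∅.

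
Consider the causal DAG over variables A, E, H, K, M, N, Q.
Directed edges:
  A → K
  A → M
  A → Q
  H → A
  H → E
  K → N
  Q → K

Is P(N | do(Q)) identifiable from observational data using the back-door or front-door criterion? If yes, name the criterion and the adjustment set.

desc(Q)\{Q}={K,N}; candidates ⊆ {A,E,H,M}.
size 0: {}; under {} Q still reaches {A,E,H,K,M,N} ∋ N.
{A}: Q⊥N given {A} in G with Q→· removed — back-door holds.
P(N|do(Q)) = Σ_{A} P(N|Q,A)·P(A).

P(N|do(Q)): backdoor, adjust for {A}.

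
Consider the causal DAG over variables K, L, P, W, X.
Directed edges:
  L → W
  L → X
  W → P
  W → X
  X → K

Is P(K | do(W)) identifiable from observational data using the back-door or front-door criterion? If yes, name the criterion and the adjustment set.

P(K|do(W)): backdoor, adjust for {L}.

desc(W)\{W}={K,P,X}; candidates ⊆ {L}.
size 0: {}; under {} W still reaches {K,L,X} ∋ K.
{L}: W⊥K given {L} in G with W→· removed — back-door holds.
P(K|do(W)) = Σ_{L} P(K|W,L)·P(L).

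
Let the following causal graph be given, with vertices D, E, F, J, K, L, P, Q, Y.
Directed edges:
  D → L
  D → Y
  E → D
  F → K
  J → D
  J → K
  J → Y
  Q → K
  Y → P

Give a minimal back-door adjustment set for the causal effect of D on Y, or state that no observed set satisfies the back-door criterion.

D→Y: minimal back-door set {J}.

desc(D)\{D}={L,P,Y}; candidates ⊆ {E,F,J,K,Q}.
size 0: {}; under {} D still reaches {E,J,K,P,Y} ∋ Y.
{J}: D⊥Y given {J} in G with D→· removed — back-door holds.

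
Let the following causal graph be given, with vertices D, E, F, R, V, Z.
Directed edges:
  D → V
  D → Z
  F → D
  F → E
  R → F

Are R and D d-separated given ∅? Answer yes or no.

No — R and D are d-connected given ∅.

Bayes-Ball from R | ∅ reaches {D,E,F,V,Z}.
D ∈ reach(R|∅) ⇒ R ⊥̸ D | ∅.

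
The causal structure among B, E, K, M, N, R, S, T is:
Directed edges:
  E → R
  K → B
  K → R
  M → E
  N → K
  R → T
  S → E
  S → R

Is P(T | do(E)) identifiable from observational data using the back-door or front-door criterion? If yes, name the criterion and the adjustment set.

desc(E)\{E}={R,T}; candidates ⊆ {B,K,M,N,S}.
size 0: {}; under {} E still reaches {M,R,S,T} ∋ T.
{S}: E⊥T given {S} in G with E→· removed — back-door holds.
P(T|do(E)) = Σ_{S} P(T|E,S)·P(S).

P(T|do(E)): backdoor, adjust for {S}.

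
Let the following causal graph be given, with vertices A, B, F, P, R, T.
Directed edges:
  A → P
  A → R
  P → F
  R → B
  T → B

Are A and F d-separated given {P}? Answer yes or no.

Yes — A ⊥ F | {P}.

Bayes-Ball from A | {P} reaches {B,R}.
F ∉ reach(A|{P}) ⇒ A ⊥ F | {P}.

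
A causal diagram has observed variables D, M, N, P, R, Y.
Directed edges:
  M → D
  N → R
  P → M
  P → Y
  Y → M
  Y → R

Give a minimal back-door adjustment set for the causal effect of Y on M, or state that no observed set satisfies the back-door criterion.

desc(Y)\{Y}={D,M,R}; candidates ⊆ {N,P}.
size 0: {}; under {} Y still reaches {D,M,P} ∋ M.
{P}: Y⊥M given {P} in G with Y→· removed — back-door holds.

Y→M: minimal back-door set {P}.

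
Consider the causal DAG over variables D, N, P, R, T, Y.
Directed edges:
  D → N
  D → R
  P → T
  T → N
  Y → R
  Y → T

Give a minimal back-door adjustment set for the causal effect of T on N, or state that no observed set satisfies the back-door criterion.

desc(T)\{T}={N}; candidates ⊆ {D,P,R,Y}.
∅: T⊥N given ∅ in G with T→· removed — back-door holds.

T→N: minimal back-door set ∅.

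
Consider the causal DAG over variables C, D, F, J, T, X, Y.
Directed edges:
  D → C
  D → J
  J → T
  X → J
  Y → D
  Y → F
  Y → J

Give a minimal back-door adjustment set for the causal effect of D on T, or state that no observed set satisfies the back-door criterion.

desc(D)\{D}={C,J,T}; candidates ⊆ {F,X,Y}.
size 0: {}; under {} D still reaches {F,J,T,Y} ∋ T.
{Y}: D⊥T given {Y} in G with D→· removed — back-door holds.

D→T: minimal back-door set {Y}.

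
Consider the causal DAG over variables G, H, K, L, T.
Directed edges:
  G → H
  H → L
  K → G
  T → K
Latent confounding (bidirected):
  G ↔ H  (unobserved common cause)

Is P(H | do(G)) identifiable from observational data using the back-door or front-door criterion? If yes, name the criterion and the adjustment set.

desc(G)\{G}={H,L}; candidates ⊆ {K,T}.
G↔H: latent back-door arc(s) into G.
size 0: {}; under {} G still reaches {H,K,L,T} ∋ H.
size 1: {K}, {T}; under {K} G still reaches {H,L} ∋ H.
size 2: {K,T}; under {K,T} G still reaches {H,L} ∋ H.
G↔H cannot be blocked by any observed set — no back-door set.
No mediator lies on a directed G→…→H path.
Neither criterion identifies P(H|do(G)) in this graph.

P(H|do(G)): not identifiable (no BD/FD set).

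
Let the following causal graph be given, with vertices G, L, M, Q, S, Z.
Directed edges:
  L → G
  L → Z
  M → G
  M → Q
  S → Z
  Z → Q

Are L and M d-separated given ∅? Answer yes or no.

Yes — L ⊥ M | ∅.

Bayes-Ball from L | ∅ reaches {G,Q,Z}.
M ∉ reach(L|∅) ⇒ L ⊥ M | ∅.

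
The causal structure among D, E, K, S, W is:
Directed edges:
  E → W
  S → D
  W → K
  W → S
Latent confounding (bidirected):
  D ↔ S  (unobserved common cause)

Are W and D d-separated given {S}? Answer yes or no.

Bayes-Ball from W | {S} reaches {D,E,K}.
D ∈ reach(W|{S}) ⇒ W ⊥̸ D | {S}.

No — W and D are d-connected given {S}.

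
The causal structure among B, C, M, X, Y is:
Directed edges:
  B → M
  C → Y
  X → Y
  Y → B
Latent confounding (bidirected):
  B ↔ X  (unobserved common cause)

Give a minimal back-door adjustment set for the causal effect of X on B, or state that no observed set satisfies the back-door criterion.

X→B: no observed back-door set.

desc(X)\{X}={B,M,Y}; candidates ⊆ {C}.
X↔B: latent back-door arc(s) into X.
size 0: {}; under {} X still reaches {B,M} ∋ B.
size 1: {C}; under {C} X still reaches {B,M} ∋ B.
X↔B cannot be blocked by any observed set — no back-door set.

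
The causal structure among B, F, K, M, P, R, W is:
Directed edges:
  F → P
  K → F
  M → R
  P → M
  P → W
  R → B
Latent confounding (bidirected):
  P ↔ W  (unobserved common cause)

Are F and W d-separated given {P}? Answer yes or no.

Bayes-Ball from F | {P} reaches {K,W}.
W ∈ reach(F|{P}) ⇒ F ⊥̸ W | {P}.

No — F and W are d-connected given {P}.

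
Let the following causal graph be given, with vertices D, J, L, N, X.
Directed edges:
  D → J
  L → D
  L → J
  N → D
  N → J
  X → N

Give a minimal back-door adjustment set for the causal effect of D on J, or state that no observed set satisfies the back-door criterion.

D→J: minimal back-door set {L, N}.

desc(D)\{D}={J}; candidates ⊆ {L,N,X}.
size 0: {}; under {} D still reaches {J,L,N,X} ∋ J.
size 1: {L}, {N}, {X}; under {L} D still reaches {J,N,X} ∋ J.
{L,N}: D⊥J given {L,N} in G with D→· removed — back-door holds.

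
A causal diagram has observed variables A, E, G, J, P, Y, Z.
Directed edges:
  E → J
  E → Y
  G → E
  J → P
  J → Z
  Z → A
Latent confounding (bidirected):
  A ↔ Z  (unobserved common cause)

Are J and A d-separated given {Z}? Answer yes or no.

Bayes-Ball from J | {Z} reaches {A,E,G,P,Y}.
A ∈ reach(J|{Z}) ⇒ J ⊥̸ A | {Z}.

No — J and A are d-connected given {Z}.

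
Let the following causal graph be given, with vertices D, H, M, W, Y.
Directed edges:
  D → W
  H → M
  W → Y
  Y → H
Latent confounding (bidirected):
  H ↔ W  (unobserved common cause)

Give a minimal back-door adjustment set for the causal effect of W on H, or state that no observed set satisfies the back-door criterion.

desc(W)\{W}={H,M,Y}; candidates ⊆ {D}.
W↔H: latent back-door arc(s) into W.
size 0: {}; under {} W still reaches {D,H,M} ∋ H.
size 1: {D}; under {D} W still reaches {H,M} ∋ H.
W↔H cannot be blocked by any observed set — no back-door set.

W→H: no observed back-door set.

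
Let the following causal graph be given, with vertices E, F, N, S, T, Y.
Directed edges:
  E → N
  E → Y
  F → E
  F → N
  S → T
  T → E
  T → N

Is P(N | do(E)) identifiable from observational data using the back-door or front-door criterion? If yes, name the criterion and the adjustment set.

P(N|do(E)): backdoor, adjust for {F, T}.

desc(E)\{E}={N,Y}; candidates ⊆ {F,S,T}.
size 0: {}; under {} E still reaches {F,N,S,T} ∋ N.
size 1: {F}, {S}, {T}; under {F} E still reaches {N,S,T} ∋ N.
{F,T}: E⊥N given {F,T} in G with E→· removed — back-door holds.
P(N|do(E)) = Σ_{F,T} P(N|E,F,T)·P(F,T).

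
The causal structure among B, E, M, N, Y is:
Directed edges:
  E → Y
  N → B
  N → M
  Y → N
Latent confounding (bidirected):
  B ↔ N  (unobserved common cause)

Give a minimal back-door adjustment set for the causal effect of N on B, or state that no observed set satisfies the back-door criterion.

desc(N)\{N}={B,M}; candidates ⊆ {E,Y}.
N↔B: latent back-door arc(s) into N.
size 0: {}; under {} N still reaches {B,E,Y} ∋ B.
size 1: {E}, {Y}; under {E} N still reaches {B,Y} ∋ B.
size 2: {E,Y}; under {E,Y} N still reaches {B} ∋ B.
N↔B cannot be blocked by any observed set — no back-door set.

N→B: no observed back-door set.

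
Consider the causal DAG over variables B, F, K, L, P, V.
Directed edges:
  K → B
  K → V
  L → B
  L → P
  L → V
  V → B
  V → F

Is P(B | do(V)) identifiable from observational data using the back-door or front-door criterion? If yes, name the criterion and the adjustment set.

desc(V)\{V}={B,F}; candidates ⊆ {K,L,P}.
size 0: {}; under {} V still reaches {B,K,L,P} ∋ B.
size 1: {K}, {L}, {P}; under {K} V still reaches {B,L,P} ∋ B.
{K,L}: V⊥B given {K,L} in G with V→· removed — back-door holds.
P(B|do(V)) = Σ_{K,L} P(B|V,K,L)·P(K,L).

P(B|do(V)): backdoor, adjust for {K, L}.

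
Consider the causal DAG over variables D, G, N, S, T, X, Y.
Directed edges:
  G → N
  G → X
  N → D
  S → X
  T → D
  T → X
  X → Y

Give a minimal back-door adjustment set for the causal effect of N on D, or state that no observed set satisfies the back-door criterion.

desc(N)\{N}={D}; candidates ⊆ {G,S,T,X,Y}.
∅: N⊥D given ∅ in G with N→· removed — back-door holds.

N→D: minimal back-door set ∅.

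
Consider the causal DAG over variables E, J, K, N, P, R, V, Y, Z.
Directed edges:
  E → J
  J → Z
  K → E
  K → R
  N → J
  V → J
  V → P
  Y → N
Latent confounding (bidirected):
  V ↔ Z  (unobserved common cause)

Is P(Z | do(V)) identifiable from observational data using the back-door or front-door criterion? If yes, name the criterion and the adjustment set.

desc(V)\{V}={J,P,Z}; candidates ⊆ {E,K,N,R,Y}.
V↔Z: latent back-door arc(s) into V.
size 0: {}; under {} V still reaches {Z} ∋ Z.
size 1: {E}, {K}, {N} …(+2); under {E} V still reaches {Z} ∋ Z.
size 2: {E,K}, {E,N}, {E,R} …(+7); under {E,K} V still reaches {Z} ∋ Z.
V↔Z cannot be blocked by any observed set — no back-door set.
{J}: (i) intercepts every directed V→Z path; (ii) no back-door V→{J}; (iii) {V} blocks every back-door {J}→Z. Front-door holds.
P(Z|do(V)) = Σ_{J} P(J|V) Σ_{V'} P(Z|J,V')P(V').

P(Z|do(V)): frontdoor, adjust for {J}.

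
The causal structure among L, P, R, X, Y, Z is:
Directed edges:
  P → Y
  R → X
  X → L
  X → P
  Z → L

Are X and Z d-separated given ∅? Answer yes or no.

Yes — X ⊥ Z | ∅.

Bayes-Ball from X | ∅ reaches {L,P,R,Y}.
Z ∉ reach(X|∅) ⇒ X ⊥ Z | ∅.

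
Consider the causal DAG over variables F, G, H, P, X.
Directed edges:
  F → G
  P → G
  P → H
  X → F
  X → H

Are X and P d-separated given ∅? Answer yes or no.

Yes — X ⊥ P | ∅.

Bayes-Ball from X | ∅ reaches {F,G,H}.
P ∉ reach(X|∅) ⇒ X ⊥ P | ∅.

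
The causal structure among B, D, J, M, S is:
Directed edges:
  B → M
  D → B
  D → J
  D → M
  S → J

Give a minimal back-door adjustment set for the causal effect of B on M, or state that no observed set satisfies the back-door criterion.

B→M: minimal back-door set {D}.

desc(B)\{B}={M}; candidates ⊆ {D,J,S}.
size 0: {}; under {} B still reaches {D,J,M} ∋ M.
{D}: B⊥M given {D} in G with B→· removed — back-door holds.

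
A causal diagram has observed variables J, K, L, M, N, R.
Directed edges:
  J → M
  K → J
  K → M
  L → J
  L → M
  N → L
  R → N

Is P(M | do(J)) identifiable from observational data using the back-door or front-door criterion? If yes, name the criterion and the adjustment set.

P(M|do(J)): backdoor, adjust for {K, L}.

desc(J)\{J}={M}; candidates ⊆ {K,L,N,R}.
size 0: {}; under {} J still reaches {K,L,M,N,R} ∋ M.
size 1: {K}, {L}, {N} …(+1); under {K} J still reaches {L,M,N,R} ∋ M.
{K,L}: J⊥M given {K,L} in G with J→· removed — back-door holds.
P(M|do(J)) = Σ_{K,L} P(M|J,K,L)·P(K,L).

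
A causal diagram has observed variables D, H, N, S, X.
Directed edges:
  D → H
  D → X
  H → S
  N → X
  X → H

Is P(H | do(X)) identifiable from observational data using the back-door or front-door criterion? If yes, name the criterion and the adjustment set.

P(H|do(X)): backdoor, adjust for {D}.

desc(X)\{X}={H,S}; candidates ⊆ {D,N}.
size 0: {}; under {} X still reaches {D,H,N,S} ∋ H.
{D}: X⊥H given {D} in G with X→· removed — back-door holds.
P(H|do(X)) = Σ_{D} P(H|X,D)·P(D).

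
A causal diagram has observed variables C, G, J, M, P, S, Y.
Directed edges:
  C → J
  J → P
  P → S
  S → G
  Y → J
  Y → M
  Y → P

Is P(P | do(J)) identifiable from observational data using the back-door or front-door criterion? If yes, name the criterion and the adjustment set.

desc(J)\{J}={G,P,S}; candidates ⊆ {C,M,Y}.
size 0: {}; under {} J still reaches {C,G,M,P,S,Y} ∋ P.
{Y}: J⊥P given {Y} in G with J→· removed — back-door holds.
P(P|do(J)) = Σ_{Y} P(P|J,Y)·P(Y).

P(P|do(J)): backdoor, adjust for {Y}.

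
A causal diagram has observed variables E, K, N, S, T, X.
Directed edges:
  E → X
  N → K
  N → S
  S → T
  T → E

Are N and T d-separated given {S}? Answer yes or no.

Yes — N ⊥ T | {S}.

Bayes-Ball from N | {S} reaches {K}.
T ∉ reach(N|{S}) ⇒ N ⊥ T | {S}.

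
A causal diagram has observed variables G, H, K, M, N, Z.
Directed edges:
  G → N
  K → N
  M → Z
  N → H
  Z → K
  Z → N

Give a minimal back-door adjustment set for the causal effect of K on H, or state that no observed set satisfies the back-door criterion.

desc(K)\{K}={H,N}; candidates ⊆ {G,M,Z}.
size 0: {}; under {} K still reaches {H,M,N,Z} ∋ H.
{Z}: K⊥H given {Z} in G with K→· removed — back-door holds.

K→H: minimal back-door set {Z}.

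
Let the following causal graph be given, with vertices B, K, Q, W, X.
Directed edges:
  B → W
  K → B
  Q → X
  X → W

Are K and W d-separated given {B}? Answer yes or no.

Bayes-Ball from K | {B} reaches ∅.
W ∉ reach(K|{B}) ⇒ K ⊥ W | {B}.

Yes — K ⊥ W | {B}.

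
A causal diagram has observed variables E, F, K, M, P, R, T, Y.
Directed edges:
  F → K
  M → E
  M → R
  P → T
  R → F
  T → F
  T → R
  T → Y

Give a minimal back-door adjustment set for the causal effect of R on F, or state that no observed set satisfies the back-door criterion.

R→F: minimal back-door set {T}.

desc(R)\{R}={F,K}; candidates ⊆ {E,M,P,T,Y}.
size 0: {}; under {} R still reaches {E,F,K,M,P,T,Y} ∋ F.
{T}: R⊥F given {T} in G with R→· removed — back-door holds.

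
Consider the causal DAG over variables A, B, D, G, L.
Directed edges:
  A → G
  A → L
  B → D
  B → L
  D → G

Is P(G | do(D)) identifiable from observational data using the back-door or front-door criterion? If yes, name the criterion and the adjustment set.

P(G|do(D)): backdoor, adjust for ∅.

desc(D)\{D}={G}; candidates ⊆ {A,B,L}.
∅: D⊥G given ∅ in G with D→· removed — back-door holds.
P(G|do(D)) = P(G|D) — no adjustment needed.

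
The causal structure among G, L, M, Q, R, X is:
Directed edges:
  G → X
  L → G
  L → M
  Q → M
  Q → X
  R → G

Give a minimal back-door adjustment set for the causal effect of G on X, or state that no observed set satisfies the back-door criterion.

desc(G)\{G}={X}; candidates ⊆ {L,M,Q,R}.
∅: G⊥X given ∅ in G with G→· removed — back-door holds.

G→X: minimal back-door set ∅.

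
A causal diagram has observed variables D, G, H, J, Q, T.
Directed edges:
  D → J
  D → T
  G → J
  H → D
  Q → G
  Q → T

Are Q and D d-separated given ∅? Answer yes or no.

Bayes-Ball from Q | ∅ reaches {G,J,T}.
D ∉ reach(Q|∅) ⇒ Q ⊥ D | ∅.

Yes — Q ⊥ D | ∅.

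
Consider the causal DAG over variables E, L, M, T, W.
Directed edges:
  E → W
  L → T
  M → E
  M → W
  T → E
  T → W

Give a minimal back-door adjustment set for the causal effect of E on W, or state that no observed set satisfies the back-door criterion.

desc(E)\{E}={W}; candidates ⊆ {L,M,T}.
size 0: {}; under {} E still reaches {L,M,T,W} ∋ W.
size 1: {L}, {M}, {T}; under {L} E still reaches {M,T,W} ∋ W.
{M,T}: E⊥W given {M,T} in G with E→· removed — back-door holds.

E→W: minimal back-door set {M, T}.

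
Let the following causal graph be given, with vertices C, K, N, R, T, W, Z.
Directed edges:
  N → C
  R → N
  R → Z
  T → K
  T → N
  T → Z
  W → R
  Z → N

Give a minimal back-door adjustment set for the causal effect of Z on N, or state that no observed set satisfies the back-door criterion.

desc(Z)\{Z}={C,N}; candidates ⊆ {K,R,T,W}.
size 0: {}; under {} Z still reaches {C,K,N,R,T,W} ∋ N.
size 1: {K}, {R}, {T} …(+1); under {K} Z still reaches {C,N,R,T,W} ∋ N.
{R,T}: Z⊥N given {R,T} in G with Z→· removed — back-door holds.

Z→N: minimal back-door set {R, T}.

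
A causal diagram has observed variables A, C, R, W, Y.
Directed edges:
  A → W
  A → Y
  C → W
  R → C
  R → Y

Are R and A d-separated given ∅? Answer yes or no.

Bayes-Ball from R | ∅ reaches {C,W,Y}.
A ∉ reach(R|∅) ⇒ R ⊥ A | ∅.

Yes — R ⊥ A | ∅.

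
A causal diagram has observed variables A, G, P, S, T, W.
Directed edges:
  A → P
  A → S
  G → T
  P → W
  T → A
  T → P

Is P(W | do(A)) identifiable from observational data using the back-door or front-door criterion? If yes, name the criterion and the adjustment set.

desc(A)\{A}={P,S,W}; candidates ⊆ {G,T}.
size 0: {}; under {} A still reaches {G,P,T,W} ∋ W.
{T}: A⊥W given {T} in G with A→· removed — back-door holds.
P(W|do(A)) = Σ_{T} P(W|A,T)·P(T).

P(W|do(A)): backdoor, adjust for {T}.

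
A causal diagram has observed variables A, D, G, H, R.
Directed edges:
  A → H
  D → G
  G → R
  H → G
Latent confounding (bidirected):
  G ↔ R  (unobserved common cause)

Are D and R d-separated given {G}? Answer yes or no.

Bayes-Ball from D | {G} reaches {A,H,R}.
R ∈ reach(D|{G}) ⇒ D ⊥̸ R | {G}.

No — D and R are d-connected given {G}.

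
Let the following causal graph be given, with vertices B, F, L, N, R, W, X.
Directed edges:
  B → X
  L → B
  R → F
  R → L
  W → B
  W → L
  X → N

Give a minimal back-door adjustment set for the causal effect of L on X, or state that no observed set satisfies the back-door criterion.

desc(L)\{L}={B,N,X}; candidates ⊆ {F,R,W}.
size 0: {}; under {} L still reaches {B,F,N,R,W,X} ∋ X.
{W}: L⊥X given {W} in G with L→· removed — back-door holds.

L→X: minimal back-door set {W}.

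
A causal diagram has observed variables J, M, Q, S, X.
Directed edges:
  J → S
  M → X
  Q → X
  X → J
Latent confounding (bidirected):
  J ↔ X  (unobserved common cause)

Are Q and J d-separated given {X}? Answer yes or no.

No — Q and J are d-connected given {X}.

Bayes-Ball from Q | {X} reaches {J,M,S}.
J ∈ reach(Q|{X}) ⇒ Q ⊥̸ J | {X}.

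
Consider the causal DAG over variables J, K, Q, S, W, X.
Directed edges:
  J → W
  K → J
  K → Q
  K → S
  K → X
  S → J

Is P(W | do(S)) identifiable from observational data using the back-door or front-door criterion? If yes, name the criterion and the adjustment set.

desc(S)\{S}={J,W}; candidates ⊆ {K,Q,X}.
size 0: {}; under {} S still reaches {J,K,Q,W,X} ∋ W.
{K}: S⊥W given {K} in G with S→· removed — back-door holds.
P(W|do(S)) = Σ_{K} P(W|S,K)·P(K).

P(W|do(S)): backdoor, adjust for {K}.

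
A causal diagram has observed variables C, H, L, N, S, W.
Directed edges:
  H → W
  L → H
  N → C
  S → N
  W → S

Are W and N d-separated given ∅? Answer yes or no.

Bayes-Ball from W | ∅ reaches {C,H,L,N,S}.
N ∈ reach(W|∅) ⇒ W ⊥̸ N | ∅.

No — W and N are d-connected given ∅.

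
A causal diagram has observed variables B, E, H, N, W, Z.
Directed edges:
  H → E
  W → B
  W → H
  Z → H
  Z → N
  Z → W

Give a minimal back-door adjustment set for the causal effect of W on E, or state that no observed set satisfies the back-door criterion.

desc(W)\{W}={B,E,H}; candidates ⊆ {N,Z}.
size 0: {}; under {} W still reaches {E,H,N,Z} ∋ E.
{Z}: W⊥E given {Z} in G with W→· removed — back-door holds.

W→E: minimal back-door set {Z}.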